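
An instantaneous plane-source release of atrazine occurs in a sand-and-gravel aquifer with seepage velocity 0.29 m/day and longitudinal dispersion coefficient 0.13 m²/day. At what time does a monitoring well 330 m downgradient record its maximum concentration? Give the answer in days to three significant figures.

For the 1D instantaneous-source solution, setting ∂C/∂t = 0 at fixed x gives v²t² + 2Dt − x² = 0, so t = (√(D² + v²x²) − D)/v².
√(D² + v²x²) = √(0.13² + 0.29² × 330²) = 95.70; v² = 0.0841.
t = (95.70 − 0.13)/0.0841 = 1140 days (vs. the pure-advection estimate x/v = 1140 d).

1140 days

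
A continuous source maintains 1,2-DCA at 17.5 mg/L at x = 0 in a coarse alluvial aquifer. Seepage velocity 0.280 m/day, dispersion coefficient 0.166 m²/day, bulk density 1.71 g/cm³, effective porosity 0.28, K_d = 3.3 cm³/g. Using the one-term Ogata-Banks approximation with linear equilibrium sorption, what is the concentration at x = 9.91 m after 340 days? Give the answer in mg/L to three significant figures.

Retardation factor R = 1 + ρ_b·K_d/n = 1 + 1.71 × 3.3/0.28 = 21.15.
Sorption retards both mechanisms: v_R = v/R = 0.01324 m/day, D_R = D/R = 0.007849 m²/day.
v_R·t = 0.01324 × 340 = 4.5016 m; 2√(D_R t) = 3.267 m; argument = (9.91 − 4.5016)/3.267 = 1.655.
C = C₀ × ½·erfc(1.655) = 17.5 × 0.009628 = 0.168 mg/L.

0.168 mg/L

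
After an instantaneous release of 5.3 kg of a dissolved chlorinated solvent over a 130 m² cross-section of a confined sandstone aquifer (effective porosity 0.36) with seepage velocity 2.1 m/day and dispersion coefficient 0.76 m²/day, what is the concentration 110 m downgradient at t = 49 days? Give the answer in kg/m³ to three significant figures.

0.00373 kg/m³

For an instantaneous plane source, C(x,t) = M/(n_e·A·√(4πDt)) · exp(−(x−vt)²/(4Dt)), with n_e·A the pore (flow) area.
Plume center vt = 2.1 × 49 = 102.9 m, so the well at 110 m is 7.1 m downgradient of the peak.
√(4πDt) = 21.63 m, giving peak height M/(n_e·A·√(4πDt)) = 5.3/(0.36 × 130 × 21.63) = 0.005236 kg/m³.
(x−vt)²/(4Dt) = (7.1)²/(4 × 0.76 × 49) = 0.3384; exp(−0.3384) = 0.7129.
C = 0.005236 × 0.7129 = 0.00373 kg/m³.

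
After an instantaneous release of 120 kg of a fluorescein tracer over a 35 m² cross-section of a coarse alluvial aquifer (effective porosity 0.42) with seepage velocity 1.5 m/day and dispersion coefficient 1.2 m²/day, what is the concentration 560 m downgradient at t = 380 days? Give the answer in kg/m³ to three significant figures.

For an instantaneous plane source, C(x,t) = M/(n_e·A·√(4πDt)) · exp(−(x−vt)²/(4Dt)), with n_e·A the pore (flow) area.
Plume center vt = 1.5 × 380 = 570 m, so the well at 560 m is 10 m upgradient of the peak.
√(4πDt) = 75.70 m, giving peak height M/(n_e·A·√(4πDt)) = 120/(0.42 × 35 × 75.70) = 0.1078 kg/m³.
(x−vt)²/(4Dt) = (-10)²/(4 × 1.2 × 380) = 0.05482; exp(−0.05482) = 0.9467.
C = 0.1078 × 0.9467 = 0.102 kg/m³.

0.102 kg/m³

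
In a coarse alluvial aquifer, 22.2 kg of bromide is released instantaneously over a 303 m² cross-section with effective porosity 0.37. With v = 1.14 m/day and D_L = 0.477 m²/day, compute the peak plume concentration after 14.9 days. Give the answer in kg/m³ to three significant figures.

0.0210 kg/m³

The peak of an instantaneous 1D plume sits at x = vt; there the Gaussian factor is 1 and C_max = M/(n_e·A·√(4πDt)), where n_e·A is the pore area the mass is dissolved in.
√(4πDt) = √(4π × 0.477 × 14.9) = 9.451 m, so C_max = 22.2/(0.37 × 303 × 9.451) = 0.0210 kg/m³.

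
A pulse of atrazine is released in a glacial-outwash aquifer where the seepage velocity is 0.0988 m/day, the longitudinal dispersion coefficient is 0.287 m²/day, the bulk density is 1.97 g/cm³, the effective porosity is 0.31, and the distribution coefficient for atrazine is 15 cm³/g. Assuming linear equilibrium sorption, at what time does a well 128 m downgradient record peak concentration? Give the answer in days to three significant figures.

122000 days

Retardation factor R = 1 + ρ_b·K_d/n = 1 + 1.97 × 15/0.31 = 96.32.
Sorption retards both mechanisms: v_R = v/R = 0.001026 m/day, D_R = D/R = 0.002980 m²/day.
Peak time from v_R²t² + 2D_R t − x² = 0: t = (√(D_R² + v_R²x²) − D_R)/v_R².
√(D_R² + v_R²x²) = √(0.002980² + 0.001026² × 128²) = 0.1314; v_R² = 1.053e-06.
t = (0.1314 − 0.002980)/1.053e-06 = 122000 days.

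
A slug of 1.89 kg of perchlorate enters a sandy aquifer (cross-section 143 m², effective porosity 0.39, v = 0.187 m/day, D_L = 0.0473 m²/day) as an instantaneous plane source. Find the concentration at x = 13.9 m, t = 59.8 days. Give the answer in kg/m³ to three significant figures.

For an instantaneous plane source, C(x,t) = M/(n_e·A·√(4πDt)) · exp(−(x−vt)²/(4Dt)), with n_e·A the pore (flow) area.
Plume center vt = 0.187 × 59.8 = 11.1826 m, so the well at 13.9 m is 2.7174 m downgradient of the peak.
√(4πDt) = 5.962 m, giving peak height M/(n_e·A·√(4πDt)) = 1.89/(0.39 × 143 × 5.962) = 0.005684 kg/m³.
(x−vt)²/(4Dt) = (2.7174)²/(4 × 0.0473 × 59.8) = 0.6527; exp(−0.6527) = 0.5206.
C = 0.005684 × 0.5206 = 0.00296 kg/m³.

0.00296 kg/m³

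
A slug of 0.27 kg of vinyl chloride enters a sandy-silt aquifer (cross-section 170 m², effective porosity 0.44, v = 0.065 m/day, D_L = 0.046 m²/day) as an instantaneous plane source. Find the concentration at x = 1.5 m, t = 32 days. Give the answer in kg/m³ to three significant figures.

For an instantaneous plane source, C(x,t) = M/(n_e·A·√(4πDt)) · exp(−(x−vt)²/(4Dt)), with n_e·A the pore (flow) area.
Plume center vt = 0.065 × 32 = 2.08 m, so the well at 1.5 m is 0.58 m upgradient of the peak.
√(4πDt) = 4.301 m, giving peak height M/(n_e·A·√(4πDt)) = 0.27/(0.44 × 170 × 4.301) = 0.0008393 kg/m³.
(x−vt)²/(4Dt) = (-0.58)²/(4 × 0.046 × 32) = 0.05713; exp(−0.05713) = 0.9445.
C = 0.0008393 × 0.9445 = 0.000793 kg/m³.

0.000793 kg/m³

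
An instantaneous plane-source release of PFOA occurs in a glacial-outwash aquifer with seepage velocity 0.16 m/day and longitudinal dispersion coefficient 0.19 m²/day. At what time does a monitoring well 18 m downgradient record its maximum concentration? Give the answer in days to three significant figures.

For the 1D instantaneous-source solution, setting ∂C/∂t = 0 at fixed x gives v²t² + 2Dt − x² = 0, so t = (√(D² + v²x²) − D)/v².
√(D² + v²x²) = √(0.19² + 0.16² × 18²) = 2.886; v² = 0.0256.
t = (2.886 − 0.19)/0.0256 = 105 days (vs. the pure-advection estimate x/v = 112 d).

105 days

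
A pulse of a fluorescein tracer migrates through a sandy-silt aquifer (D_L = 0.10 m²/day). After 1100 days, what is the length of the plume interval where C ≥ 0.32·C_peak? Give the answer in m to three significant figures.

The plume is Gaussian with σ = √(2Dt) = √(2 × 0.10 × 1100) = 14.83 m.
C/C_peak = exp(−Δx²/(2σ²)) = 0.32 ⇒ Δx = σ·√(−2 ln 0.32) = 14.83 × 1.510 = 22.39 m.
Width = 2Δx = 44.8 m.

44.8 m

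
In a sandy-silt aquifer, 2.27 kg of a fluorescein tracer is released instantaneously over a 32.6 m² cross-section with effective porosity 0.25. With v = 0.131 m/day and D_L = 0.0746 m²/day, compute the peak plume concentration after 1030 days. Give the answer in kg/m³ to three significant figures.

The peak of an instantaneous 1D plume sits at x = vt; there the Gaussian factor is 1 and C_max = M/(n_e·A·√(4πDt)), where n_e·A is the pore area the mass is dissolved in.
√(4πDt) = √(4π × 0.0746 × 1030) = 31.07 m, so C_max = 2.27/(0.25 × 32.6 × 31.07) = 0.00896 kg/m³.

0.00896 kg/m³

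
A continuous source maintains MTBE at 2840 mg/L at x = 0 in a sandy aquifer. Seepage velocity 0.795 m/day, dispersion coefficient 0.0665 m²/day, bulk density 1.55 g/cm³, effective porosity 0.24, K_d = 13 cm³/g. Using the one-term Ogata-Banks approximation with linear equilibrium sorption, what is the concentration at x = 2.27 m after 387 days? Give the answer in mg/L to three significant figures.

2720 mg/L

Retardation factor R = 1 + ρ_b·K_d/n = 1 + 1.55 × 13/0.24 = 84.96.
Sorption retards both mechanisms: v_R = v/R = 0.009357 m/day, D_R = D/R = 0.0007827 m²/day.
v_R·t = 0.009357 × 387 = 3.621159 m; 2√(D_R t) = 1.101 m; argument = (2.27 − 3.621159)/1.101 = -1.227.
C = C₀ × ½·erfc(-1.227) = 2840 × 0.9587 = 2720 mg/L.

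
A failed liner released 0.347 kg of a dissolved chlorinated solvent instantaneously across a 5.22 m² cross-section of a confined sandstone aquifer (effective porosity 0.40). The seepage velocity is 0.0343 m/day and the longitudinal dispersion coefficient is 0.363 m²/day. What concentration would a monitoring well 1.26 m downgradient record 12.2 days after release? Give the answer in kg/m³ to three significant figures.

For an instantaneous plane source, C(x,t) = M/(n_e·A·√(4πDt)) · exp(−(x−vt)²/(4Dt)), with n_e·A the pore (flow) area.
Plume center vt = 0.0343 × 12.2 = 0.41846 m, so the well at 1.26 m is 0.84154 m downgradient of the peak.
√(4πDt) = 7.460 m, giving peak height M/(n_e·A·√(4πDt)) = 0.347/(0.40 × 5.22 × 7.460) = 0.02228 kg/m³.
(x−vt)²/(4Dt) = (0.84154)²/(4 × 0.363 × 12.2) = 0.03998; exp(−0.03998) = 0.9608.
C = 0.02228 × 0.9608 = 0.0214 kg/m³.

0.0214 kg/m³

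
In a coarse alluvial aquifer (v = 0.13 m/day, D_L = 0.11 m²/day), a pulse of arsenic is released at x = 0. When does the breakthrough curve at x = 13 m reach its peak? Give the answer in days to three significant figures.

For the 1D instantaneous-source solution, setting ∂C/∂t = 0 at fixed x gives v²t² + 2Dt − x² = 0, so t = (√(D² + v²x²) − D)/v².
√(D² + v²x²) = √(0.11² + 0.13² × 13²) = 1.694; v² = 0.0169.
t = (1.694 − 0.11)/0.0169 = 93.7 days (vs. the pure-advection estimate x/v = 100 d).

93.7 days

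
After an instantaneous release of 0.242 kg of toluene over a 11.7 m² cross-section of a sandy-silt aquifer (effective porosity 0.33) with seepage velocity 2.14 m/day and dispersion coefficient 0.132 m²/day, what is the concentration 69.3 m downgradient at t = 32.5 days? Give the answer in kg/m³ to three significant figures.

For an instantaneous plane source, C(x,t) = M/(n_e·A·√(4πDt)) · exp(−(x−vt)²/(4Dt)), with n_e·A the pore (flow) area.
Plume center vt = 2.14 × 32.5 = 69.55 m, so the well at 69.3 m is 0.25 m upgradient of the peak.
√(4πDt) = 7.342 m, giving peak height M/(n_e·A·√(4πDt)) = 0.242/(0.33 × 11.7 × 7.342) = 0.008537 kg/m³.
(x−vt)²/(4Dt) = (-0.25)²/(4 × 0.132 × 32.5) = 0.003642; exp(−0.003642) = 0.9964.
C = 0.008537 × 0.9964 = 0.00851 kg/m³.

0.00851 kg/m³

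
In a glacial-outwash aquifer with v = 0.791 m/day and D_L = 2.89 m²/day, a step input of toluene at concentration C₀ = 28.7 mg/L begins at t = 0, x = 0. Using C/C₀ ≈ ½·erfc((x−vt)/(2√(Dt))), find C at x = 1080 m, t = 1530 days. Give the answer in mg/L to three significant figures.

For a continuous step input, C/C₀ ≈ ½·erfc((x−vt)/(2√(Dt))).
vt = 0.791 × 1530 = 1210.23 m and 2√(Dt) = 2√(2.89 × 1530) = 133.0 m.
Argument (x−vt)/(2√(Dt)) = (1080 − 1210.23)/133.0 = -0.9792; ½·erfc(-0.9792) = 0.9169.
C = 28.7 × 0.9169 = 26.3 mg/L.

26.3 mg/L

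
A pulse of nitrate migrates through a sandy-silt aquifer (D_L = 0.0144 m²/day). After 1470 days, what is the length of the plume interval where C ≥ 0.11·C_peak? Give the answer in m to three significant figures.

27.3 m

The plume is Gaussian with σ = √(2Dt) = √(2 × 0.0144 × 1470) = 6.507 m.
C/C_peak = exp(−Δx²/(2σ²)) = 0.11 ⇒ Δx = σ·√(−2 ln 0.11) = 6.507 × 2.101 = 13.67 m.
Width = 2Δx = 27.3 m.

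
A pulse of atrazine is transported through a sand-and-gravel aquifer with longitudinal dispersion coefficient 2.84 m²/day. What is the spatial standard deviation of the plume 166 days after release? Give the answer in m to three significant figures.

30.7 m

Dispersive spreading gives a Gaussian with σ² = 2Dt; advection only shifts the center.
σ = √(2 × 2.84 × 166) = 30.7 m.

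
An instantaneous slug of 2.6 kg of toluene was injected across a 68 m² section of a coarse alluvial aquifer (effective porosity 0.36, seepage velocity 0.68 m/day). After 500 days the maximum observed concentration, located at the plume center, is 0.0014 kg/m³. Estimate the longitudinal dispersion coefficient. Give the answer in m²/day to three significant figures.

0.916 m²/day

At the plume center C_max = M/(n_e·A·√(4πDt)), so D = M²/(4πt·(n_e·A·C_max)²).
n_e·A·C_max = 0.36 × 68 × 0.0014 = 0.03427 kg/m.
D = 2.6²/(4π × 500 × 0.03427²) = 0.916 m²/day.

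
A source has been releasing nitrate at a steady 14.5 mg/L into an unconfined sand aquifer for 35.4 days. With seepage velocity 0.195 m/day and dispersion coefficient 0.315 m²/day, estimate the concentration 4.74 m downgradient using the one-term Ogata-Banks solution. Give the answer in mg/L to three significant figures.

For a continuous step input, C/C₀ ≈ ½·erfc((x−vt)/(2√(Dt))).
vt = 0.195 × 35.4 = 6.903 m and 2√(Dt) = 2√(0.315 × 35.4) = 6.679 m.
Argument (x−vt)/(2√(Dt)) = (4.74 − 6.903)/6.679 = -0.3239; ½·erfc(-0.3239) = 0.6765.
C = 14.5 × 0.6765 = 9.81 mg/L.

9.81 mg/L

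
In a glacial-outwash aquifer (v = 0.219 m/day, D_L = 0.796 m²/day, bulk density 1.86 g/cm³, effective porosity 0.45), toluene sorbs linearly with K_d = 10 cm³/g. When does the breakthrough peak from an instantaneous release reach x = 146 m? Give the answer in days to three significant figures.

Retardation factor R = 1 + ρ_b·K_d/n = 1 + 1.86 × 10/0.45 = 42.33.
Sorption retards both mechanisms: v_R = v/R = 0.005174 m/day, D_R = D/R = 0.01880 m²/day.
Peak time from v_R²t² + 2D_R t − x² = 0: t = (√(D_R² + v_R²x²) − D_R)/v_R².
√(D_R² + v_R²x²) = √(0.01880² + 0.005174² × 146²) = 0.7556; v_R² = 2.677e-05.
t = (0.7556 − 0.01880)/2.677e-05 = 27500 days.

27500 days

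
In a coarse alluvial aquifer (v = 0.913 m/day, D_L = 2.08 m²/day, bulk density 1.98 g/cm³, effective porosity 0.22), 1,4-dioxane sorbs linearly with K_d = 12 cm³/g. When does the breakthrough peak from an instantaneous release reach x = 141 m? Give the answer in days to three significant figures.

16600 days

Retardation factor R = 1 + ρ_b·K_d/n = 1 + 1.98 × 12/0.22 = 109.0.
Sorption retards both mechanisms: v_R = v/R = 0.008376 m/day, D_R = D/R = 0.01908 m²/day.
Peak time from v_R²t² + 2D_R t − x² = 0: t = (√(D_R² + v_R²x²) − D_R)/v_R².
√(D_R² + v_R²x²) = √(0.01908² + 0.008376² × 141²) = 1.181; v_R² = 7.016e-05.
t = (1.181 − 0.01908)/7.016e-05 = 16600 days.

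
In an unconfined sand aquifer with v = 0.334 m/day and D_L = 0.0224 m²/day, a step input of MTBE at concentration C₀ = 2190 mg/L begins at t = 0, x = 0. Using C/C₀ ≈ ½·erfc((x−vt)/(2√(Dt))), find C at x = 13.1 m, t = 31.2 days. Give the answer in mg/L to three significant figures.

25.7 mg/L

For a continuous step input, C/C₀ ≈ ½·erfc((x−vt)/(2√(Dt))).
vt = 0.334 × 31.2 = 10.4208 m and 2√(Dt) = 2√(0.0224 × 31.2) = 1.672 m.
Argument (x−vt)/(2√(Dt)) = (13.1 − 10.4208)/1.672 = 1.602; ½·erfc(1.602) = 0.01174.
C = 2190 × 0.01174 = 25.7 mg/L.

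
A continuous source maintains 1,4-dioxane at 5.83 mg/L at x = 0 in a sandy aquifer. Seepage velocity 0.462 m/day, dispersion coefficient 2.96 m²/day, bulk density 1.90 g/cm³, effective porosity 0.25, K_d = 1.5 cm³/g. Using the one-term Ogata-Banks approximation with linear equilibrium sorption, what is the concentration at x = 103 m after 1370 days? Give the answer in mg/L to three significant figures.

0.123 mg/L

Retardation factor R = 1 + ρ_b·K_d/n = 1 + 1.90 × 1.5/0.25 = 12.40.
Sorption retards both mechanisms: v_R = v/R = 0.03726 m/day, D_R = D/R = 0.2387 m²/day.
v_R·t = 0.03726 × 1370 = 51.0462 m; 2√(D_R t) = 36.17 m; argument = (103 − 51.0462)/36.17 = 1.436.
C = C₀ × ½·erfc(1.436) = 5.83 × 0.02114 = 0.123 mg/L.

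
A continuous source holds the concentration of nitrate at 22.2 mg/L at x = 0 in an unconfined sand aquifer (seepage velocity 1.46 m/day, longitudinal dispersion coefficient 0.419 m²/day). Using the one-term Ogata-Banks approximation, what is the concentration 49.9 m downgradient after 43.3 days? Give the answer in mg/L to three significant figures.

For a continuous step input, C/C₀ ≈ ½·erfc((x−vt)/(2√(Dt))).
vt = 1.46 × 43.3 = 63.218 m and 2√(Dt) = 2√(0.419 × 43.3) = 8.519 m.
Argument (x−vt)/(2√(Dt)) = (49.9 − 63.218)/8.519 = -1.563; ½·erfc(-1.563) = 0.9865.
C = 22.2 × 0.9865 = 21.9 mg/L.

21.9 mg/L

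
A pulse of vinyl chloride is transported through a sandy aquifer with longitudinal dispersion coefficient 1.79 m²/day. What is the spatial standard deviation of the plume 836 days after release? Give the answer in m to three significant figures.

54.7 m

Dispersive spreading gives a Gaussian with σ² = 2Dt; advection only shifts the center.
σ = √(2 × 1.79 × 836) = 54.7 m.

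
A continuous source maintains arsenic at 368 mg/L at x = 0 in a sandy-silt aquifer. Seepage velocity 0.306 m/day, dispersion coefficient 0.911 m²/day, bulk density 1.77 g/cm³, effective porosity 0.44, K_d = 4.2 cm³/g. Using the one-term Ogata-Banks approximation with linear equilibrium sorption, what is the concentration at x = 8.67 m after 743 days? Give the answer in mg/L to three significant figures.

250 mg/L

Retardation factor R = 1 + ρ_b·K_d/n = 1 + 1.77 × 4.2/0.44 = 17.90.
Sorption retards both mechanisms: v_R = v/R = 0.01709 m/day, D_R = D/R = 0.05089 m²/day.
v_R·t = 0.01709 × 743 = 12.69787 m; 2√(D_R t) = 12.30 m; argument = (8.67 − 12.69787)/12.30 = -0.3275.
C = C₀ × ½·erfc(-0.3275) = 368 × 0.6784 = 250 mg/L.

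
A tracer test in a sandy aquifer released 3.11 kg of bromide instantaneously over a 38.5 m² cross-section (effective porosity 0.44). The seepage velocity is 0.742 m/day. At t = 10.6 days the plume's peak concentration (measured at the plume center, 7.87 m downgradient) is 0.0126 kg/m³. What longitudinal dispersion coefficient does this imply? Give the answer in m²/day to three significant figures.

1.59 m²/day

At the plume center C_max = M/(n_e·A·√(4πDt)), so D = M²/(4πt·(n_e·A·C_max)²).
n_e·A·C_max = 0.44 × 38.5 × 0.0126 = 0.2134 kg/m.
D = 3.11²/(4π × 10.6 × 0.2134²) = 1.59 m²/day.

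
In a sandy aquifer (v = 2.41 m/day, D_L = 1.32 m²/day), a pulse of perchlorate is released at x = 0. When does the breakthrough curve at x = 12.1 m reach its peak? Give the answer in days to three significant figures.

For the 1D instantaneous-source solution, setting ∂C/∂t = 0 at fixed x gives v²t² + 2Dt − x² = 0, so t = (√(D² + v²x²) − D)/v².
√(D² + v²x²) = √(1.32² + 2.41² × 12.1²) = 29.19; v² = 5.8081.
t = (29.19 − 1.32)/5.8081 = 4.80 days (vs. the pure-advection estimate x/v = 5.02 d).

4.80 days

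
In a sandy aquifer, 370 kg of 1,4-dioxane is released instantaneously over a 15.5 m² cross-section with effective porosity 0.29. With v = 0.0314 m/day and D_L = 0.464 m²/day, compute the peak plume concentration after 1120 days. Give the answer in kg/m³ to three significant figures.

1.02 kg/m³

The peak of an instantaneous 1D plume sits at x = vt; there the Gaussian factor is 1 and C_max = M/(n_e·A·√(4πDt)), where n_e·A is the pore area the mass is dissolved in.
√(4πDt) = √(4π × 0.464 × 1120) = 80.81 m, so C_max = 370/(0.29 × 15.5 × 80.81) = 1.02 kg/m³.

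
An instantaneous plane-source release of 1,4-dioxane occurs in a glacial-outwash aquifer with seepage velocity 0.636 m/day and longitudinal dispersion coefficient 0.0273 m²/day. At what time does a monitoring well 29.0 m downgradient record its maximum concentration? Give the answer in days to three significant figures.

45.5 days

For the 1D instantaneous-source solution, setting ∂C/∂t = 0 at fixed x gives v²t² + 2Dt − x² = 0, so t = (√(D² + v²x²) − D)/v².
√(D² + v²x²) = √(0.0273² + 0.636² × 29.0²) = 18.44; v² = 0.404496.
t = (18.44 − 0.0273)/0.404496 = 45.5 days (vs. the pure-advection estimate x/v = 45.6 d).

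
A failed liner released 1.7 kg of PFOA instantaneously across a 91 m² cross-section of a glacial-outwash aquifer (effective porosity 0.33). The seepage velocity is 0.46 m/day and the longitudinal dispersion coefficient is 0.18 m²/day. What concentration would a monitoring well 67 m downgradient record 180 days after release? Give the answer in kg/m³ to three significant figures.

0.000409 kg/m³

For an instantaneous plane source, C(x,t) = M/(n_e·A·√(4πDt)) · exp(−(x−vt)²/(4Dt)), with n_e·A the pore (flow) area.
Plume center vt = 0.46 × 180 = 82.8 m, so the well at 67 m is 15.8 m upgradient of the peak.
√(4πDt) = 20.18 m, giving peak height M/(n_e·A·√(4πDt)) = 1.7/(0.33 × 91 × 20.18) = 0.002805 kg/m³.
(x−vt)²/(4Dt) = (-15.8)²/(4 × 0.18 × 180) = 1.926; exp(−1.926) = 0.1457.
C = 0.002805 × 0.1457 = 0.000409 kg/m³.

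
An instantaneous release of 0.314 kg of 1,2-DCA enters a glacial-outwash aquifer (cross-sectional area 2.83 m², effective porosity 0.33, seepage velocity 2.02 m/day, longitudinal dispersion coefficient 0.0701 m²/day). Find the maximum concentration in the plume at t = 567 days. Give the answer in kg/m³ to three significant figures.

0.0150 kg/m³

The peak of an instantaneous 1D plume sits at x = vt; there the Gaussian factor is 1 and C_max = M/(n_e·A·√(4πDt)), where n_e·A is the pore area the mass is dissolved in.
√(4πDt) = √(4π × 0.0701 × 567) = 22.35 m, so C_max = 0.314/(0.33 × 2.83 × 22.35) = 0.0150 kg/m³.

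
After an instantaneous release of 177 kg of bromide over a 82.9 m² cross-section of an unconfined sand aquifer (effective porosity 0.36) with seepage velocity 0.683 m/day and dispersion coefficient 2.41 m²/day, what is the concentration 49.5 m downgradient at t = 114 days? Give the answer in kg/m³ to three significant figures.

For an instantaneous plane source, C(x,t) = M/(n_e·A·√(4πDt)) · exp(−(x−vt)²/(4Dt)), with n_e·A the pore (flow) area.
Plume center vt = 0.683 × 114 = 77.862 m, so the well at 49.5 m is 28.362 m upgradient of the peak.
√(4πDt) = 58.76 m, giving peak height M/(n_e·A·√(4πDt)) = 177/(0.36 × 82.9 × 58.76) = 0.1009 kg/m³.
(x−vt)²/(4Dt) = (-28.362)²/(4 × 2.41 × 114) = 0.7320; exp(−0.7320) = 0.4809.
C = 0.1009 × 0.4809 = 0.0485 kg/m³.

0.0485 kg/m³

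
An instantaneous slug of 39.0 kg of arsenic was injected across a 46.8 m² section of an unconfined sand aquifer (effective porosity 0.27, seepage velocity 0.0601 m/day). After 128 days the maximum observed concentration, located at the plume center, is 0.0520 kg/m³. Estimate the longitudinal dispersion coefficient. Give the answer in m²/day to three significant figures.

At the plume center C_max = M/(n_e·A·√(4πDt)), so D = M²/(4πt·(n_e·A·C_max)²).
n_e·A·C_max = 0.27 × 46.8 × 0.0520 = 0.6571 kg/m.
D = 39.0²/(4π × 128 × 0.6571²) = 2.19 m²/day.

2.19 m²/day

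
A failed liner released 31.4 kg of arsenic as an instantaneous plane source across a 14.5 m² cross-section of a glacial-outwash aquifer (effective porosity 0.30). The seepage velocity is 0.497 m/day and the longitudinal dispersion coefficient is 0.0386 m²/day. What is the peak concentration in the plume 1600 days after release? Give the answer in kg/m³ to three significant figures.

The peak of an instantaneous 1D plume sits at x = vt; there the Gaussian factor is 1 and C_max = M/(n_e·A·√(4πDt)), where n_e·A is the pore area the mass is dissolved in.
√(4πDt) = √(4π × 0.0386 × 1600) = 27.86 m, so C_max = 31.4/(0.30 × 14.5 × 27.86) = 0.259 kg/m³.

0.259 kg/m³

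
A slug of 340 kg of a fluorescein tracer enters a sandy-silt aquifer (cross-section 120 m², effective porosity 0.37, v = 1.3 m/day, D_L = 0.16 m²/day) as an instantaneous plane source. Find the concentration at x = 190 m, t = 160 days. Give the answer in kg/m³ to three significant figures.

For an instantaneous plane source, C(x,t) = M/(n_e·A·√(4πDt)) · exp(−(x−vt)²/(4Dt)), with n_e·A the pore (flow) area.
Plume center vt = 1.3 × 160 = 208 m, so the well at 190 m is 18 m upgradient of the peak.
√(4πDt) = 17.94 m, giving peak height M/(n_e·A·√(4πDt)) = 340/(0.37 × 120 × 17.94) = 0.4268 kg/m³.
(x−vt)²/(4Dt) = (-18)²/(4 × 0.16 × 160) = 3.164; exp(−3.164) = 0.04226.
C = 0.4268 × 0.04226 = 0.0180 kg/m³.

0.0180 kg/m³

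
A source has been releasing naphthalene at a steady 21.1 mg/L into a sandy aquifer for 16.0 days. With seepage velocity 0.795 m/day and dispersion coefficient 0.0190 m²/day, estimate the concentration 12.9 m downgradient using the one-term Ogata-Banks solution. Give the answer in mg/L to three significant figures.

8.62 mg/L

For a continuous step input, C/C₀ ≈ ½·erfc((x−vt)/(2√(Dt))).
vt = 0.795 × 16.0 = 12.72 m and 2√(Dt) = 2√(0.0190 × 16.0) = 1.103 m.
Argument (x−vt)/(2√(Dt)) = (12.9 − 12.72)/1.103 = 0.1632; ½·erfc(0.1632) = 0.4087.
C = 21.1 × 0.4087 = 8.62 mg/L.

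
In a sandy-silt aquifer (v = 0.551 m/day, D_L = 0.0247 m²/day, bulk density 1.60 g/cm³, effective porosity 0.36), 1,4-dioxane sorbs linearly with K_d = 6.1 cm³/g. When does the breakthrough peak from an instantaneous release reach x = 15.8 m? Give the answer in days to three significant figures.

Retardation factor R = 1 + ρ_b·K_d/n = 1 + 1.60 × 6.1/0.36 = 28.11.
Sorption retards both mechanisms: v_R = v/R = 0.01960 m/day, D_R = D/R = 0.0008787 m²/day.
Peak time from v_R²t² + 2D_R t − x² = 0: t = (√(D_R² + v_R²x²) − D_R)/v_R².
√(D_R² + v_R²x²) = √(0.0008787² + 0.01960² × 15.8²) = 0.3097; v_R² = 0.0003842.
t = (0.3097 − 0.0008787)/0.0003842 = 804 days.

804 days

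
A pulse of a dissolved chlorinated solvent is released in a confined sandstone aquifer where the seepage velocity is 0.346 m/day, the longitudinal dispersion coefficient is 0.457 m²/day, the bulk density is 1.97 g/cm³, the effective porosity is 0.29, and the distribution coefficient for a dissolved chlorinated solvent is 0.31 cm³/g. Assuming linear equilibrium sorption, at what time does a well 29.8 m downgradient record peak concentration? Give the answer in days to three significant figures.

Retardation factor R = 1 + ρ_b·K_d/n = 1 + 1.97 × 0.31/0.29 = 3.106.
Sorption retards both mechanisms: v_R = v/R = 0.1114 m/day, D_R = D/R = 0.1471 m²/day.
Peak time from v_R²t² + 2D_R t − x² = 0: t = (√(D_R² + v_R²x²) − D_R)/v_R².
√(D_R² + v_R²x²) = √(0.1471² + 0.1114² × 29.8²) = 3.323; v_R² = 0.01241.
t = (3.323 − 0.1471)/0.01241 = 256 days.

256 days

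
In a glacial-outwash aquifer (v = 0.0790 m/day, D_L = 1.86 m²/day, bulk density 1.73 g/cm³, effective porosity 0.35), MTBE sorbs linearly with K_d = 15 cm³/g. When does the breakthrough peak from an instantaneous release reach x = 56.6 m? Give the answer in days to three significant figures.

Retardation factor R = 1 + ρ_b·K_d/n = 1 + 1.73 × 15/0.35 = 75.14.
Sorption retards both mechanisms: v_R = v/R = 0.001051 m/day, D_R = D/R = 0.02475 m²/day.
Peak time from v_R²t² + 2D_R t − x² = 0: t = (√(D_R² + v_R²x²) − D_R)/v_R².
√(D_R² + v_R²x²) = √(0.02475² + 0.001051² × 56.6²) = 0.06443; v_R² = 1.105e-06.
t = (0.06443 − 0.02475)/1.105e-06 = 35900 days.

35900 days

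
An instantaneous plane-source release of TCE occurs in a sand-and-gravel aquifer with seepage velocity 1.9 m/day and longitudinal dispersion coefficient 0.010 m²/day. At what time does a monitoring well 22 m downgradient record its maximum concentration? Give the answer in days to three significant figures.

11.6 days

For the 1D instantaneous-source solution, setting ∂C/∂t = 0 at fixed x gives v²t² + 2Dt − x² = 0, so t = (√(D² + v²x²) − D)/v².
√(D² + v²x²) = √(0.010² + 1.9² × 22²) = 41.80; v² = 3.61.
t = (41.80 − 0.010)/3.61 = 11.6 days (vs. the pure-advection estimate x/v = 11.6 d).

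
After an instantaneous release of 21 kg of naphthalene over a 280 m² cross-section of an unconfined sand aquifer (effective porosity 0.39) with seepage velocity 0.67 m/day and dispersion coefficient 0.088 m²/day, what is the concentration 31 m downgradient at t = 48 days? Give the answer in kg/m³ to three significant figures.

0.0244 kg/m³

For an instantaneous plane source, C(x,t) = M/(n_e·A·√(4πDt)) · exp(−(x−vt)²/(4Dt)), with n_e·A the pore (flow) area.
Plume center vt = 0.67 × 48 = 32.16 m, so the well at 31 m is 1.16 m upgradient of the peak.
√(4πDt) = 7.286 m, giving peak height M/(n_e·A·√(4πDt)) = 21/(0.39 × 280 × 7.286) = 0.02639 kg/m³.
(x−vt)²/(4Dt) = (-1.16)²/(4 × 0.088 × 48) = 0.07964; exp(−0.07964) = 0.9234.
C = 0.02639 × 0.9234 = 0.0244 kg/m³.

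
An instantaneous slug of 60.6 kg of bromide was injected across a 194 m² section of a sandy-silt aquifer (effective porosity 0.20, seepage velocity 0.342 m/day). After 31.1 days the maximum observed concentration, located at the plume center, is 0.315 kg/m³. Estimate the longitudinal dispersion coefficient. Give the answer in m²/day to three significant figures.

At the plume center C_max = M/(n_e·A·√(4πDt)), so D = M²/(4πt·(n_e·A·C_max)²).
n_e·A·C_max = 0.20 × 194 × 0.315 = 12.22 kg/m.
D = 60.6²/(4π × 31.1 × 12.22²) = 0.0629 m²/day.

0.0629 m²/day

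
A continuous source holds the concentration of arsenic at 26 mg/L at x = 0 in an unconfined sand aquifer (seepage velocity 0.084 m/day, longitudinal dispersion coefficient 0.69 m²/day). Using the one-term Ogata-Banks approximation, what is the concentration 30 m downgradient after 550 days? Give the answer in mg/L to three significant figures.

For a continuous step input, C/C₀ ≈ ½·erfc((x−vt)/(2√(Dt))).
vt = 0.084 × 550 = 46.2 m and 2√(Dt) = 2√(0.69 × 550) = 38.96 m.
Argument (x−vt)/(2√(Dt)) = (30 − 46.2)/38.96 = -0.4158; ½·erfc(-0.4158) = 0.7217.
C = 26 × 0.7217 = 18.8 mg/L.

18.8 mg/L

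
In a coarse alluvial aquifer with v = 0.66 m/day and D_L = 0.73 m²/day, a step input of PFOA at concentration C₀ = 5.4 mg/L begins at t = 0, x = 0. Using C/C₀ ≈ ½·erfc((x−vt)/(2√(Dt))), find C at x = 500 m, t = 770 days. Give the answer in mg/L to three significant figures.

For a continuous step input, C/C₀ ≈ ½·erfc((x−vt)/(2√(Dt))).
vt = 0.66 × 770 = 508.2 m and 2√(Dt) = 2√(0.73 × 770) = 47.42 m.
Argument (x−vt)/(2√(Dt)) = (500 − 508.2)/47.42 = -0.1729; ½·erfc(-0.1729) = 0.5966.
C = 5.4 × 0.5966 = 3.22 mg/L.

3.22 mg/L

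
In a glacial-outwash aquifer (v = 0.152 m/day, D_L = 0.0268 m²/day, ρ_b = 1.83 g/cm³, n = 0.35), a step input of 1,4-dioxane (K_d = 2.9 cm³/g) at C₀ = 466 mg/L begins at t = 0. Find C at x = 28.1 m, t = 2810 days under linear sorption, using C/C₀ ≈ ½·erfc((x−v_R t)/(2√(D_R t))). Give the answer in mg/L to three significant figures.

Retardation factor R = 1 + ρ_b·K_d/n = 1 + 1.83 × 2.9/0.35 = 16.16.
Sorption retards both mechanisms: v_R = v/R = 0.009406 m/day, D_R = D/R = 0.001658 m²/day.
v_R·t = 0.009406 × 2810 = 26.43086 m; 2√(D_R t) = 4.317 m; argument = (28.1 − 26.43086)/4.317 = 0.3866.
C = C₀ × ½·erfc(0.3866) = 466 × 0.2923 = 136 mg/L.

136 mg/L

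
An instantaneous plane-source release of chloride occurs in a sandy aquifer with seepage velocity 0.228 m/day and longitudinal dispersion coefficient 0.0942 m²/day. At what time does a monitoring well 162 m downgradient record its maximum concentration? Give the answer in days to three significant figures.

709 days

For the 1D instantaneous-source solution, setting ∂C/∂t = 0 at fixed x gives v²t² + 2Dt − x² = 0, so t = (√(D² + v²x²) − D)/v².
√(D² + v²x²) = √(0.0942² + 0.228² × 162²) = 36.94; v² = 0.051984.
t = (36.94 − 0.0942)/0.051984 = 709 days (vs. the pure-advection estimate x/v = 711 d).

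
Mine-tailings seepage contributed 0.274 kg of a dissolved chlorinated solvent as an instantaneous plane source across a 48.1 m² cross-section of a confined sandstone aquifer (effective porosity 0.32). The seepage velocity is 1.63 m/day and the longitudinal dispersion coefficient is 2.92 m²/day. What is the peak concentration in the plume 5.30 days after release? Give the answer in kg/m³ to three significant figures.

The peak of an instantaneous 1D plume sits at x = vt; there the Gaussian factor is 1 and C_max = M/(n_e·A·√(4πDt)), where n_e·A is the pore area the mass is dissolved in.
√(4πDt) = √(4π × 2.92 × 5.30) = 13.95 m, so C_max = 0.274/(0.32 × 48.1 × 13.95) = 0.00128 kg/m³.

0.00128 kg/m³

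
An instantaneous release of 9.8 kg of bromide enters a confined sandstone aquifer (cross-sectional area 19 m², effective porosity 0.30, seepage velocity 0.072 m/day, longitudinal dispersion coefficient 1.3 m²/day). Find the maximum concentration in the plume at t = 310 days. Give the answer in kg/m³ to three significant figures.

The peak of an instantaneous 1D plume sits at x = vt; there the Gaussian factor is 1 and C_max = M/(n_e·A·√(4πDt)), where n_e·A is the pore area the mass is dissolved in.
√(4πDt) = √(4π × 1.3 × 310) = 71.16 m, so C_max = 9.8/(0.30 × 19 × 71.16) = 0.0242 kg/m³.

0.0242 kg/m³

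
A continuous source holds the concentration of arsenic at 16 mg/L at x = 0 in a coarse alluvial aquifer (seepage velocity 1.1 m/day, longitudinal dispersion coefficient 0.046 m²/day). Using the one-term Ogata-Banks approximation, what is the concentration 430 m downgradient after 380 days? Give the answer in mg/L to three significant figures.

For a continuous step input, C/C₀ ≈ ½·erfc((x−vt)/(2√(Dt))).
vt = 1.1 × 380 = 418 m and 2√(Dt) = 2√(0.046 × 380) = 8.362 m.
Argument (x−vt)/(2√(Dt)) = (430 − 418)/8.362 = 1.435; ½·erfc(1.435) = 0.02121.
C = 16 × 0.02121 = 0.339 mg/L.

0.339 mg/L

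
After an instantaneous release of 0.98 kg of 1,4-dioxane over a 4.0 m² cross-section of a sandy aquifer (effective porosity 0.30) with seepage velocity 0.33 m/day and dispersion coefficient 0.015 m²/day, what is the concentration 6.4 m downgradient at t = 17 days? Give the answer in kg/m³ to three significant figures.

0.247 kg/m³

For an instantaneous plane source, C(x,t) = M/(n_e·A·√(4πDt)) · exp(−(x−vt)²/(4Dt)), with n_e·A the pore (flow) area.
Plume center vt = 0.33 × 17 = 5.61 m, so the well at 6.4 m is 0.79 m downgradient of the peak.
√(4πDt) = 1.790 m, giving peak height M/(n_e·A·√(4πDt)) = 0.98/(0.30 × 4.0 × 1.790) = 0.4562 kg/m³.
(x−vt)²/(4Dt) = (0.79)²/(4 × 0.015 × 17) = 0.6119; exp(−0.6119) = 0.5423.
C = 0.4562 × 0.5423 = 0.247 kg/m³.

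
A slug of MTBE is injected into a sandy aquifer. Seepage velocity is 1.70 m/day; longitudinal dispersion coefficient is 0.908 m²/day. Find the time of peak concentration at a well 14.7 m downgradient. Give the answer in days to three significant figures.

8.34 days

For the 1D instantaneous-source solution, setting ∂C/∂t = 0 at fixed x gives v²t² + 2Dt − x² = 0, so t = (√(D² + v²x²) − D)/v².
√(D² + v²x²) = √(0.908² + 1.70² × 14.7²) = 25.01; v² = 2.89.
t = (25.01 − 0.908)/2.89 = 8.34 days (vs. the pure-advection estimate x/v = 8.65 d).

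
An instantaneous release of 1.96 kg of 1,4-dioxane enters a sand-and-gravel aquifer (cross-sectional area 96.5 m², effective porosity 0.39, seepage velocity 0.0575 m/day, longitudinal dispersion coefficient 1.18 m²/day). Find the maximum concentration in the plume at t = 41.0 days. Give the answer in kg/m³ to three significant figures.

The peak of an instantaneous 1D plume sits at x = vt; there the Gaussian factor is 1 and C_max = M/(n_e·A·√(4πDt)), where n_e·A is the pore area the mass is dissolved in.
√(4πDt) = √(4π × 1.18 × 41.0) = 24.66 m, so C_max = 1.96/(0.39 × 96.5 × 24.66) = 0.00211 kg/m³.

0.00211 kg/m³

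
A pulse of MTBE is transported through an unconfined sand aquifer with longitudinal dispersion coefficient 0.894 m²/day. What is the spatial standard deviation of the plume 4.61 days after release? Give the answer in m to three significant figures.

Dispersive spreading gives a Gaussian with σ² = 2Dt; advection only shifts the center.
σ = √(2 × 0.894 × 4.61) = 2.87 m.

2.87 m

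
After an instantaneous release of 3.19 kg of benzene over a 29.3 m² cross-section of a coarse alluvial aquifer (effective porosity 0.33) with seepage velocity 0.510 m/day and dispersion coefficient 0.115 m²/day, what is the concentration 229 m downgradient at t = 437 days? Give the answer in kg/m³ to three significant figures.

0.0109 kg/m³

For an instantaneous plane source, C(x,t) = M/(n_e·A·√(4πDt)) · exp(−(x−vt)²/(4Dt)), with n_e·A the pore (flow) area.
Plume center vt = 0.510 × 437 = 222.87 m, so the well at 229 m is 6.13 m downgradient of the peak.
√(4πDt) = 25.13 m, giving peak height M/(n_e·A·√(4πDt)) = 3.19/(0.33 × 29.3 × 25.13) = 0.01313 kg/m³.
(x−vt)²/(4Dt) = (6.13)²/(4 × 0.115 × 437) = 0.1869; exp(−0.1869) = 0.8295.
C = 0.01313 × 0.8295 = 0.0109 kg/m³.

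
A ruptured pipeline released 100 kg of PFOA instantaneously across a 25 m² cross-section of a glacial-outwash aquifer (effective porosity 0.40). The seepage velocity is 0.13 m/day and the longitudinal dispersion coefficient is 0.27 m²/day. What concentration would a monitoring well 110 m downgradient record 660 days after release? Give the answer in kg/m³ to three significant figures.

0.0929 kg/m³

For an instantaneous plane source, C(x,t) = M/(n_e·A·√(4πDt)) · exp(−(x−vt)²/(4Dt)), with n_e·A the pore (flow) area.
Plume center vt = 0.13 × 660 = 85.8 m, so the well at 110 m is 24.2 m downgradient of the peak.
√(4πDt) = 47.32 m, giving peak height M/(n_e·A·√(4πDt)) = 100/(0.40 × 25 × 47.32) = 0.2113 kg/m³.
(x−vt)²/(4Dt) = (24.2)²/(4 × 0.27 × 660) = 0.8216; exp(−0.8216) = 0.4397.
C = 0.2113 × 0.4397 = 0.0929 kg/m³.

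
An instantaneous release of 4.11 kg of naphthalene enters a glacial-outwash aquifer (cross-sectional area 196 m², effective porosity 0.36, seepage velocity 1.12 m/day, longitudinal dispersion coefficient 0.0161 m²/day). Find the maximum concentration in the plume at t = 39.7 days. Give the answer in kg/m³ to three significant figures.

0.0206 kg/m³

The peak of an instantaneous 1D plume sits at x = vt; there the Gaussian factor is 1 and C_max = M/(n_e·A·√(4πDt)), where n_e·A is the pore area the mass is dissolved in.
√(4πDt) = √(4π × 0.0161 × 39.7) = 2.834 m, so C_max = 4.11/(0.36 × 196 × 2.834) = 0.0206 kg/m³.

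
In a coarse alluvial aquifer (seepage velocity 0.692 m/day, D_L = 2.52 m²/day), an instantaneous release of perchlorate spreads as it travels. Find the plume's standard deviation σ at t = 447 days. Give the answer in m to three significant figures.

Dispersive spreading gives a Gaussian with σ² = 2Dt; advection only shifts the center.
σ = √(2 × 2.52 × 447) = 47.5 m.

47.5 m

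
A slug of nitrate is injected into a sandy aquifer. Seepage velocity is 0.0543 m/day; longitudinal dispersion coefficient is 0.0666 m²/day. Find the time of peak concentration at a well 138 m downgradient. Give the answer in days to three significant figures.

2520 days

For the 1D instantaneous-source solution, setting ∂C/∂t = 0 at fixed x gives v²t² + 2Dt − x² = 0, so t = (√(D² + v²x²) − D)/v².
√(D² + v²x²) = √(0.0666² + 0.0543² × 138²) = 7.494; v² = 0.00294849.
t = (7.494 − 0.0666)/0.00294849 = 2520 days (vs. the pure-advection estimate x/v = 2540 d).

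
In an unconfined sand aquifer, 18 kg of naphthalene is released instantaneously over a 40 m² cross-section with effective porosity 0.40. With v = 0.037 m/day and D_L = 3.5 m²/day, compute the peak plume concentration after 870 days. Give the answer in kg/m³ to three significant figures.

The peak of an instantaneous 1D plume sits at x = vt; there the Gaussian factor is 1 and C_max = M/(n_e·A·√(4πDt)), where n_e·A is the pore area the mass is dissolved in.
√(4πDt) = √(4π × 3.5 × 870) = 195.6 m, so C_max = 18/(0.40 × 40 × 195.6) = 0.00575 kg/m³.

0.00575 kg/m³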